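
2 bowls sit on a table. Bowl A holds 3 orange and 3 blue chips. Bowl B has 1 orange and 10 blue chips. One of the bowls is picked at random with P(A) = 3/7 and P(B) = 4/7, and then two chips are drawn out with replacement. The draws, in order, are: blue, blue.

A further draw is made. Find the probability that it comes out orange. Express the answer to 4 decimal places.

The likelihood of the observed sequence under each hypothesis: P(data | bowl A) = (3/6)(3/6) = 0.25; P(data | bowl B) = (10/11)(10/11) = 0.82645.
Multiplying each by its prior: 3/7 · 0.25 = 0.10714, 4/7 · 0.82645 = 0.47226; summing to 0.5794.
Normalising, the posterior is P(bowl A | data) = 0.18492, P(bowl B | data) = 0.81508.
Averaging over the posterior, P(orange next | data) = (1/2)(0.18492) + (1/11)(0.81508) = 0.16656.

0.1666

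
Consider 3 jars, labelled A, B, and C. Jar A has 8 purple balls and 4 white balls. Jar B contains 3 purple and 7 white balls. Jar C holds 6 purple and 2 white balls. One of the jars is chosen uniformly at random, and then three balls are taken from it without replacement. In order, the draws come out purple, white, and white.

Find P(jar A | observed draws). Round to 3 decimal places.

Compute the likelihood of the observed sequence for each case: P(data | jar A) = (8/12)(4/11)(3/10) = 0.072727; P(data | jar B) = (3/10)(7/9)(6/8) = 0.175; P(data | jar C) = (6/8)(2/7)(1/6) = 0.035714.
Weighting by the prior gives 1/3 · 0.072727 = 0.024242, 1/3 · 0.175 = 0.058333, 1/3 · 0.035714 = 0.011905; these sum to 0.094481.
Therefore the posterior P(jar A | data) = (0.024242) / (0.094481) = 0.25659.

0.257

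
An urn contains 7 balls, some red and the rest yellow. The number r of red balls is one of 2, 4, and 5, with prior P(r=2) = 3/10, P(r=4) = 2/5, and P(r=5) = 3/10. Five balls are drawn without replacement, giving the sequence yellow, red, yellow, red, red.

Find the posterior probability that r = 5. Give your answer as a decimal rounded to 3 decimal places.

0.385

Compute the likelihood of the observed sequence for each case: P(data | r = 2) = (5/7)(2/6)(4/5)(1/4)(0/3) = 0; P(data | r = 4) = (3/7)(4/6)(2/5)(3/4)(2/3) = 2/35; P(data | r = 5) = (2/7)(5/6)(1/5)(4/4)(3/3) = 1/21.
The prior-weighted likelihoods are 3/10 · 0 = 0, 2/5 · 2/35 = 4/175, 3/10 · 1/21 = 1/70; with total 13/350.
By Bayes' rule, P(r = 5 | data) = (1/70) / (13/350) = 5/13.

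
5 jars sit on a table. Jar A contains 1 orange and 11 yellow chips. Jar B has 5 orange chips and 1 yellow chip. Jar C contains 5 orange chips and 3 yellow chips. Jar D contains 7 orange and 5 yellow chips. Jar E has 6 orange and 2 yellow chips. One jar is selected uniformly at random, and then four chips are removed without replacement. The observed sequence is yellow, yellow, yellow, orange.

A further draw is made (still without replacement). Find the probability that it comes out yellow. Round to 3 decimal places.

0.675

Under each hypothesis, the probability of the observed sequence is: P(data | jar A) = (11/12)(10/11)(9/10)(1/9) = 0.083333; P(data | jar B) = (1/6)(0/5) = 0; P(data | jar C) = (3/8)(2/7)(1/6)(5/5) = 0.017857; P(data | jar D) = (5/12)(4/11)(3/10)(7/9) = 0.035354; P(data | jar E) = (2/8)(1/7)(0/6) = 0.
Weighting by the prior gives 1/5 · 0.083333 = 0.016667, 1/5 · 0 = 0, 1/5 · 0.017857 = 0.0035714, 1/5 · 0.035354 = 0.0070707, 1/5 · 0 = 0; with total 0.027309.
Dividing through by the total gives posterior P(jar A | data) = 0.6103, P(jar B | data) = 0, P(jar C | data) = 0.13078, P(jar D | data) = 0.25892, P(jar E | data) = 0.
Averaging over the posterior, P(yellow next | data) = (1)(0.6103) + (0)(0.13078) + (1/4)(0.25892) = 0.67503.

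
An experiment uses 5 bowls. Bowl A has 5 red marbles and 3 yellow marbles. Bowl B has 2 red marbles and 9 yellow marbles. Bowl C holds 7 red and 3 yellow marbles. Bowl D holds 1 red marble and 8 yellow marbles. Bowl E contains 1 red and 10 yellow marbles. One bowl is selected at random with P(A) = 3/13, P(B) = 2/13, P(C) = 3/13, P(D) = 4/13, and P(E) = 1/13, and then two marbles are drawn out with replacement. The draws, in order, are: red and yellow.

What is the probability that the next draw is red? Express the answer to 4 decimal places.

For each hypothesis, P(data | H) works out to: P(data | bowl A) = (5/8)(3/8) = 0.23438; P(data | bowl B) = (2/11)(9/11) = 0.14876; P(data | bowl C) = (7/10)(3/10) = 0.21; P(data | bowl D) = (1/9)(8/9) = 0.098765; P(data | bowl E) = (1/11)(10/11) = 0.082645.
Multiplying each by its prior: 3/13 · 0.23438 = 0.054087, 2/13 · 0.14876 = 0.022886, 3/13 · 0.21 = 0.048462, 4/13 · 0.098765 = 0.030389, 1/13 · 0.082645 = 0.0063573; these sum to 0.16218.
Dividing through by the total gives posterior P(bowl A | data) = 0.3335, P(bowl B | data) = 0.14112, P(bowl C | data) = 0.29881, P(bowl D | data) = 0.18738, P(bowl E | data) = 0.039199.
So P(red next | data) = Σ P(red next | H) P(H | data) = (5/8)(0.3335) + (2/11)(0.14112) + (7/10)(0.29881) + (1/9)(0.18738) + (1/11)(0.039199) = 0.46764.

0.4676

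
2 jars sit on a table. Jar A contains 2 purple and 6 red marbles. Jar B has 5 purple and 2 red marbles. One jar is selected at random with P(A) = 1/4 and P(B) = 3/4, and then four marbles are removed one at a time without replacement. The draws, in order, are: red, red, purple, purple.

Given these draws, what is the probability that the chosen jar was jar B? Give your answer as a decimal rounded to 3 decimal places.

Under each hypothesis, the probability of the observed sequence is: P(data | jar A) = (6/8)(5/7)(2/6)(1/5) = 1/28; P(data | jar B) = (2/7)(1/6)(5/5)(4/4) = 1/21.
Multiplying each by its prior: 1/4 · 1/28 = 1/112, 3/4 · 1/21 = 1/28; with total 5/112.
By Bayes' rule, P(jar B | data) = (1/28) / (5/112) = 4/5.

0.800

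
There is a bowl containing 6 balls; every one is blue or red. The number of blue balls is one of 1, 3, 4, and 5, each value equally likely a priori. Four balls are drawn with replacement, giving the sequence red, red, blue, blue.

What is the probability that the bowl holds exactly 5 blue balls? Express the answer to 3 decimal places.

Under each hypothesis, the probability of the observed sequence is: P(data | r = 1) = (5/6)(5/6)(1/6)(1/6) = 0.01929; P(data | r = 3) = (3/6)(3/6)(3/6)(3/6) = 0.0625; P(data | r = 4) = (2/6)(2/6)(4/6)(4/6) = 0.049383; P(data | r = 5) = (1/6)(1/6)(5/6)(5/6) = 0.01929.
The prior-weighted likelihoods are 1/4 · 0.01929 = 0.0048225, 1/4 · 0.0625 = 0.015625, 1/4 · 0.049383 = 0.012346, 1/4 · 0.01929 = 0.0048225; these sum to 0.037616.
Therefore the posterior P(r = 5 | data) = (0.0048225) / (0.037616) = 0.12821.

0.128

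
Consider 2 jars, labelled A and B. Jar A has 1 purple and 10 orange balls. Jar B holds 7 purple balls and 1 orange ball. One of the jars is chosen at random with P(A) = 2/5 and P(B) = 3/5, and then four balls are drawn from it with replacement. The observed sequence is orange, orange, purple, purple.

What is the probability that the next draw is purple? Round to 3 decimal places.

The likelihood of the observed sequence under each hypothesis: P(data | jar A) = (10/11)(10/11)(1/11)(1/11) = 0.0068301; P(data | jar B) = (1/8)(1/8)(7/8)(7/8) = 0.011963.
Weighting by the prior gives 2/5 · 0.0068301 = 0.0027321, 3/5 · 0.011963 = 0.0071777; with total 0.0099098.
Dividing through by the total gives posterior P(jar A | data) = 0.27569, P(jar B | data) = 0.72431.
Averaging over the posterior, P(purple next | data) = (1/11)(0.27569) + (7/8)(0.72431) = 0.65883.

0.659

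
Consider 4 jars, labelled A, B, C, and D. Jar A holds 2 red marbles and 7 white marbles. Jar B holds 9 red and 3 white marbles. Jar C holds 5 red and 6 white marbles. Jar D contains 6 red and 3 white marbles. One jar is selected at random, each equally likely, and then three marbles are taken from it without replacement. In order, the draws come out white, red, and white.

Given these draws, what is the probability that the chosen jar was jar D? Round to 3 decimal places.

0.166

For each hypothesis, P(data | H) works out to: P(data | jar A) = (7/9)(2/8)(6/7) = 0.16667; P(data | jar B) = (3/12)(9/11)(2/10) = 0.040909; P(data | jar C) = (6/11)(5/10)(5/9) = 0.15152; P(data | jar D) = (3/9)(6/8)(2/7) = 0.071429.
The prior-weighted likelihoods are 1/4 · 0.16667 = 0.041667, 1/4 · 0.040909 = 0.010227, 1/4 · 0.15152 = 0.037879, 1/4 · 0.071429 = 0.017857; these sum to 0.10763.
Hence P(jar D | data) = (0.017857) / (0.10763) = 0.16591.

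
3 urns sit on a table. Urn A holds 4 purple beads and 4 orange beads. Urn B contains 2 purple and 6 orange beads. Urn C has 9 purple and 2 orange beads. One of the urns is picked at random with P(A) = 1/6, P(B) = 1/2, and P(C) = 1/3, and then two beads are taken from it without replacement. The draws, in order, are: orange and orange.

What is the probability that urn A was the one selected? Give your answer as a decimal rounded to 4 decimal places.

0.1153

Compute the likelihood of the observed sequence for each case: P(data | urn A) = (4/8)(3/7) = 0.21429; P(data | urn B) = (6/8)(5/7) = 0.53571; P(data | urn C) = (2/11)(1/10) = 0.018182.
Multiplying each by its prior: 1/6 · 0.21429 = 0.035714, 1/2 · 0.53571 = 0.26786, 1/3 · 0.018182 = 0.0060606; summing to 0.30963.
By Bayes' rule, P(urn A | data) = (0.035714) / (0.30963) = 0.11534.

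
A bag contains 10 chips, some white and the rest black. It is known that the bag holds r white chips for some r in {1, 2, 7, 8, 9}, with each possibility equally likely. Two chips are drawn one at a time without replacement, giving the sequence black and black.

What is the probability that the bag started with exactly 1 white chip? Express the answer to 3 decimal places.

For each hypothesis, P(data | H) works out to: P(data | r = 1) = (9/10)(8/9) = 4/5; P(data | r = 2) = (8/10)(7/9) = 28/45; P(data | r = 7) = (3/10)(2/9) = 1/15; P(data | r = 8) = (2/10)(1/9) = 1/45; P(data | r = 9) = (1/10)(0/9) = 0.
Multiplying each by its prior: 1/5 · 4/5 = 4/25, 1/5 · 28/45 = 28/225, 1/5 · 1/15 = 1/75, 1/5 · 1/45 = 1/225, 1/5 · 0 = 0; these sum to 68/225.
Hence P(r = 1 | data) = (4/25) / (68/225) = 9/17.

0.529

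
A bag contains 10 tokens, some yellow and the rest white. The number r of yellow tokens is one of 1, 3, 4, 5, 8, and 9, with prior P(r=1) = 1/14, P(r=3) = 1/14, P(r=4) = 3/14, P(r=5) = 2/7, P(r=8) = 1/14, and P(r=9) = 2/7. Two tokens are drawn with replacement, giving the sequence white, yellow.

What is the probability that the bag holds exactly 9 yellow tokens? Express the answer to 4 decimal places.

0.1417

Compute the likelihood of the observed sequence for each case: P(data | r = 1) = (9/10)(1/10) = 0.09; P(data | r = 3) = (7/10)(3/10) = 0.21; P(data | r = 4) = (6/10)(4/10) = 0.24; P(data | r = 5) = (5/10)(5/10) = 0.25; P(data | r = 8) = (2/10)(8/10) = 0.16; P(data | r = 9) = (1/10)(9/10) = 0.09.
The prior-weighted likelihoods are 1/14 · 0.09 = 0.0064286, 1/14 · 0.21 = 0.015, 3/14 · 0.24 = 0.051429, 2/7 · 0.25 = 0.071429, 1/14 · 0.16 = 0.011429, 2/7 · 0.09 = 0.025714; these sum to 0.18143.
Hence P(r = 9 | data) = (0.025714) / (0.18143) = 0.14173.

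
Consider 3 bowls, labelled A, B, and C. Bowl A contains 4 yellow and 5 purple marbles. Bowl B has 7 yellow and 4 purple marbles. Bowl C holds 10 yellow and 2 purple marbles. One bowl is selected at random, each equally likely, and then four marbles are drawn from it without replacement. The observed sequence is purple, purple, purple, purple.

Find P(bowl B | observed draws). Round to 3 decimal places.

Under each hypothesis, the probability of the observed sequence is: P(data | bowl A) = (5/9)(4/8)(3/7)(2/6) = 0.039683; P(data | bowl B) = (4/11)(3/10)(2/9)(1/8) = 0.0030303; P(data | bowl C) = (2/12)(1/11)(0/10) = 0.
The prior-weighted likelihoods are 1/3 · 0.039683 = 0.013228, 1/3 · 0.0030303 = 0.0010101, 1/3 · 0 = 0; these sum to 0.014238.
So P(bowl B | data) = (0.0010101) / (0.014238) = 0.070946.

0.071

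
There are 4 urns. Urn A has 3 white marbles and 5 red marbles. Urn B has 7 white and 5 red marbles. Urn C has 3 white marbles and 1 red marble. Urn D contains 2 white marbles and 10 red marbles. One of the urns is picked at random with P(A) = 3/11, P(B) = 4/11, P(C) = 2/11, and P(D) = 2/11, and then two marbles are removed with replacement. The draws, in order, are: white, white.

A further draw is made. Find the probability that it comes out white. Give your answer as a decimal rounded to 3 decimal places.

0.609

Under each hypothesis, the probability of the observed sequence is: P(data | urn A) = (3/8)(3/8) = 0.14062; P(data | urn B) = (7/12)(7/12) = 0.34028; P(data | urn C) = (3/4)(3/4) = 0.5625; P(data | urn D) = (2/12)(2/12) = 0.027778.
Multiplying each by its prior: 3/11 · 0.14062 = 0.038352, 4/11 · 0.34028 = 0.12374, 2/11 · 0.5625 = 0.10227, 2/11 · 0.027778 = 0.0050505; these sum to 0.26941.
Dividing through by the total gives posterior P(urn A | data) = 0.14236, P(urn B | data) = 0.45929, P(urn C | data) = 0.37961, P(urn D | data) = 0.018746.
Averaging over the posterior, P(white next | data) = (3/8)(0.14236) + (7/12)(0.45929) + (3/4)(0.37961) + (1/6)(0.018746) = 0.60913.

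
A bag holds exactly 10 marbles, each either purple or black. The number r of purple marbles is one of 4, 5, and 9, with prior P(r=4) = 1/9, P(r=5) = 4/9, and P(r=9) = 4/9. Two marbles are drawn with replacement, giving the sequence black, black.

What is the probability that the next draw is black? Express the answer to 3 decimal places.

Compute the likelihood of the observed sequence for each case: P(data | r = 4) = (6/10)(6/10) = 9/25; P(data | r = 5) = (5/10)(5/10) = 1/4; P(data | r = 9) = (1/10)(1/10) = 1/100.
Multiplying each by its prior: 1/9 · 9/25 = 1/25, 4/9 · 1/4 = 1/9, 4/9 · 1/100 = 1/225; these sum to 7/45.
The posterior is then P(r = 4 | data) = 9/35, P(r = 5 | data) = 5/7, P(r = 9 | data) = 1/35.
So P(black next | data) = Σ P(black next | H) P(H | data) = (3/5)(9/35) + (1/2)(5/7) + (1/10)(1/35) = 18/35.

0.514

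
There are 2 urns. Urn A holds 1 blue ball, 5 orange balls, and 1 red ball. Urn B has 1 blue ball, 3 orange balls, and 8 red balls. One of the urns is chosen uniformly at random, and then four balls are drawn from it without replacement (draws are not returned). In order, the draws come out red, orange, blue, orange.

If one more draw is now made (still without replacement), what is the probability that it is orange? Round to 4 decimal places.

For each hypothesis, P(data | H) works out to: P(data | urn A) = (1/7)(5/6)(1/5)(4/4) = 0.02381; P(data | urn B) = (8/12)(3/11)(1/10)(2/9) = 0.0040404.
Weighting by the prior gives 1/2 · 0.02381 = 0.011905, 1/2 · 0.0040404 = 0.0020202; with total 0.013925.
Dividing through by the total gives posterior P(urn A | data) = 0.85492, P(urn B | data) = 0.14508.
Averaging over the posterior, P(orange next | data) = (1)(0.85492) + (1/8)(0.14508) = 0.87306.

0.8731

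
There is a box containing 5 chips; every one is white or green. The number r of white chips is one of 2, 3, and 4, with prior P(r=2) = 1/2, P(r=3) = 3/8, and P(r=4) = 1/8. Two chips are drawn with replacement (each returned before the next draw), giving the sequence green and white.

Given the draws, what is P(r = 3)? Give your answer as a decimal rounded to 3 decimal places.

For each hypothesis, P(data | H) works out to: P(data | r = 2) = (3/5)(2/5) = 6/25; P(data | r = 3) = (2/5)(3/5) = 6/25; P(data | r = 4) = (1/5)(4/5) = 4/25.
The prior-weighted likelihoods are 1/2 · 6/25 = 3/25, 3/8 · 6/25 = 9/100, 1/8 · 4/25 = 1/50; with total 23/100.
By Bayes' rule, P(r = 3 | data) = (9/100) / (23/100) = 9/23.

0.391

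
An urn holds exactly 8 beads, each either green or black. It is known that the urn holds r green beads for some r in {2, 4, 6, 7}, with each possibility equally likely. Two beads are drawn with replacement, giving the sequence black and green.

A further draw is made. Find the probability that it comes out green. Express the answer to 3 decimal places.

0.556

Compute the likelihood of the observed sequence for each case: P(data | r = 2) = (6/8)(2/8) = 3/16; P(data | r = 4) = (4/8)(4/8) = 1/4; P(data | r = 6) = (2/8)(6/8) = 3/16; P(data | r = 7) = (1/8)(7/8) = 7/64.
Multiplying each by its prior: 1/4 · 3/16 = 3/64, 1/4 · 1/4 = 1/16, 1/4 · 3/16 = 3/64, 1/4 · 7/64 = 7/256; with total 47/256.
Normalising, the posterior is P(r = 2 | data) = 12/47, P(r = 4 | data) = 16/47, P(r = 6 | data) = 12/47, P(r = 7 | data) = 7/47.
So P(green next | data) = Σ P(green next | H) P(H | data) = (1/4)(12/47) + (1/2)(16/47) + (3/4)(12/47) + (7/8)(7/47) = 209/376.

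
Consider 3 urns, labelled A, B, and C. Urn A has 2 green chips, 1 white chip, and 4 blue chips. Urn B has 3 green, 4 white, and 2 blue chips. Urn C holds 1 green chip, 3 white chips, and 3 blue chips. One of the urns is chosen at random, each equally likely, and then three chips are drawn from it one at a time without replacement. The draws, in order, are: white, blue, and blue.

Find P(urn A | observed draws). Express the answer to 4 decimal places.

0.3600

Under each hypothesis, the probability of the observed sequence is: P(data | urn A) = (1/7)(4/6)(3/5) = 2/35; P(data | urn B) = (4/9)(2/8)(1/7) = 1/63; P(data | urn C) = (3/7)(3/6)(2/5) = 3/35.
Multiplying each by its prior: 1/3 · 2/35 = 2/105, 1/3 · 1/63 = 1/189, 1/3 · 3/35 = 1/35; these sum to 10/189.
Therefore the posterior P(urn A | data) = (2/105) / (10/189) = 9/25.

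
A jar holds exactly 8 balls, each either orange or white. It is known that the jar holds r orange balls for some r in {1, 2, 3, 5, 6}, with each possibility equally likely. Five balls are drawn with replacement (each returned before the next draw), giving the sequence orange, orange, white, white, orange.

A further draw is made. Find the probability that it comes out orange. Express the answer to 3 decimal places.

The likelihood of the observed sequence under each hypothesis: P(data | r = 1) = (1/8)(1/8)(7/8)(7/8)(1/8) = 0.0014954; P(data | r = 2) = (2/8)(2/8)(6/8)(6/8)(2/8) = 0.0087891; P(data | r = 3) = (3/8)(3/8)(5/8)(5/8)(3/8) = 0.020599; P(data | r = 5) = (5/8)(5/8)(3/8)(3/8)(5/8) = 0.034332; P(data | r = 6) = (6/8)(6/8)(2/8)(2/8)(6/8) = 0.026367.
Weighting by the prior gives 1/5 · 0.0014954 = 0.00029907, 1/5 · 0.0087891 = 0.0017578, 1/5 · 0.020599 = 0.0041199, 1/5 · 0.034332 = 0.0068665, 1/5 · 0.026367 = 0.0052734; summing to 0.018317.
Dividing through by the total gives posterior P(r = 1 | data) = 0.016328, P(r = 2 | data) = 0.095968, P(r = 3 | data) = 0.22493, P(r = 5 | data) = 0.37488, P(r = 6 | data) = 0.2879.
The predictive probability is P(orange next | data) = (1/8)(0.016328) + (1/4)(0.095968) + (3/8)(0.22493) + (5/8)(0.37488) + (3/4)(0.2879) = 0.5606.

0.561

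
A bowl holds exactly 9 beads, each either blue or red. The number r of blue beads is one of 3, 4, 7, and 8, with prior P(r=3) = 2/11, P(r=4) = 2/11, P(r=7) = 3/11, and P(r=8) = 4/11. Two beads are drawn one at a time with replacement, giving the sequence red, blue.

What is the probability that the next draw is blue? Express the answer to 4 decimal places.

0.6059

For each hypothesis, P(data | H) works out to: P(data | r = 3) = (6/9)(3/9) = 2/9; P(data | r = 4) = (5/9)(4/9) = 20/81; P(data | r = 7) = (2/9)(7/9) = 14/81; P(data | r = 8) = (1/9)(8/9) = 8/81.
Multiplying each by its prior: 2/11 · 2/9 = 4/99, 2/11 · 20/81 = 40/891, 3/11 · 14/81 = 14/297, 4/11 · 8/81 = 32/891; these sum to 50/297.
The posterior is then P(r = 3 | data) = 6/25, P(r = 4 | data) = 4/15, P(r = 7 | data) = 7/25, P(r = 8 | data) = 16/75.
The predictive probability is P(blue next | data) = (1/3)(6/25) + (4/9)(4/15) + (7/9)(7/25) + (8/9)(16/75) = 409/675.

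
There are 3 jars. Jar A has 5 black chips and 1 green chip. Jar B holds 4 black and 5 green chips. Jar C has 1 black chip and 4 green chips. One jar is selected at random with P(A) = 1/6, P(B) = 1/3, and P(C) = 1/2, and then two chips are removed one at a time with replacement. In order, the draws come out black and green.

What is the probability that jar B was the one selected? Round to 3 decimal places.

The likelihood of the observed sequence under each hypothesis: P(data | jar A) = (5/6)(1/6) = 0.13889; P(data | jar B) = (4/9)(5/9) = 0.24691; P(data | jar C) = (1/5)(4/5) = 0.16.
The prior-weighted likelihoods are 1/6 · 0.13889 = 0.023148, 1/3 · 0.24691 = 0.082305, 1/2 · 0.16 = 0.08; these sum to 0.18545.
By Bayes' rule, P(jar B | data) = (0.082305) / (0.18545) = 0.4438.

0.444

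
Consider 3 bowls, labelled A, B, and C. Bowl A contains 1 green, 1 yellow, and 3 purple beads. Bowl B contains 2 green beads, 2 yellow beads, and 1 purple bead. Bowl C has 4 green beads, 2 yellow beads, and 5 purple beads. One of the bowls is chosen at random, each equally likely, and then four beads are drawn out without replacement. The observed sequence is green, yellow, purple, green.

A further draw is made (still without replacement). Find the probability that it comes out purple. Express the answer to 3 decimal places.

0.179

Compute the likelihood of the observed sequence for each case: P(data | bowl A) = (1/5)(1/4)(3/3)(0/2) = 0; P(data | bowl B) = (2/5)(2/4)(1/3)(1/2) = 1/30; P(data | bowl C) = (4/11)(2/10)(5/9)(3/8) = 1/66.
The prior-weighted likelihoods are 1/3 · 0 = 0, 1/3 · 1/30 = 1/90, 1/3 · 1/66 = 1/198; summing to 8/495.
Dividing through by the total gives posterior P(bowl A | data) = 0, P(bowl B | data) = 11/16, P(bowl C | data) = 5/16.
So P(purple next | data) = Σ P(purple next | H) P(H | data) = (0)(11/16) + (4/7)(5/16) = 5/28.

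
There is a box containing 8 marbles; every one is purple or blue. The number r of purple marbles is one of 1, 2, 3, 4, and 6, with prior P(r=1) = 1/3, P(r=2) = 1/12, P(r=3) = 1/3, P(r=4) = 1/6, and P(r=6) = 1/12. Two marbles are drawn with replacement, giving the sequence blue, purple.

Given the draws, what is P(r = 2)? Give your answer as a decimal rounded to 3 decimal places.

0.083

Compute the likelihood of the observed sequence for each case: P(data | r = 1) = (7/8)(1/8) = 7/64; P(data | r = 2) = (6/8)(2/8) = 3/16; P(data | r = 3) = (5/8)(3/8) = 15/64; P(data | r = 4) = (4/8)(4/8) = 1/4; P(data | r = 6) = (2/8)(6/8) = 3/16.
The prior-weighted likelihoods are 1/3 · 7/64 = 7/192, 1/12 · 3/16 = 1/64, 1/3 · 15/64 = 5/64, 1/6 · 1/4 = 1/24, 1/12 · 3/16 = 1/64; summing to 3/16.
Therefore the posterior P(r = 2 | data) = (1/64) / (3/16) = 1/12.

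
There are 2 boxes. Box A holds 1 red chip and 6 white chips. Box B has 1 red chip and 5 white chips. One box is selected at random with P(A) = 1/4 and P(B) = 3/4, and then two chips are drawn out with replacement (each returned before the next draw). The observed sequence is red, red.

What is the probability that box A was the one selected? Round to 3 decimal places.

0.197

The likelihood of the observed sequence under each hypothesis: P(data | box A) = (1/7)(1/7) = 0.020408; P(data | box B) = (1/6)(1/6) = 0.027778.
Multiplying each by its prior: 1/4 · 0.020408 = 0.005102, 3/4 · 0.027778 = 0.020833; with total 0.025935.
Therefore the posterior P(box A | data) = (0.005102) / (0.025935) = 0.19672.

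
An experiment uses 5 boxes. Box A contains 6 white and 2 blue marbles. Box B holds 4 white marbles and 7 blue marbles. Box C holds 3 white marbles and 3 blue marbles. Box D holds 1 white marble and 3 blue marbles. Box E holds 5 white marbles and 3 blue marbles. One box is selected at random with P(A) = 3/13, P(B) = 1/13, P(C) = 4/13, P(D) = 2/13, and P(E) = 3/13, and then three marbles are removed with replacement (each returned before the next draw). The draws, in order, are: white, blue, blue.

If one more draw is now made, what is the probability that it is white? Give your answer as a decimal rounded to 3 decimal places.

0.483

For each hypothesis, P(data | H) works out to: P(data | box A) = (6/8)(2/8)(2/8) = 0.046875; P(data | box B) = (4/11)(7/11)(7/11) = 0.14726; P(data | box C) = (3/6)(3/6)(3/6) = 0.125; P(data | box D) = (1/4)(3/4)(3/4) = 0.14062; P(data | box E) = (5/8)(3/8)(3/8) = 0.087891.
Multiplying each by its prior: 3/13 · 0.046875 = 0.010817, 1/13 · 0.14726 = 0.011328, 4/13 · 0.125 = 0.038462, 2/13 · 0.14062 = 0.021635, 3/13 · 0.087891 = 0.020282; with total 0.10252.
Normalising, the posterior is P(box A | data) = 0.10551, P(box B | data) = 0.11049, P(box C | data) = 0.37515, P(box D | data) = 0.21102, P(box E | data) = 0.19783.
Averaging over the posterior, P(white next | data) = (3/4)(0.10551) + (4/11)(0.11049) + (1/2)(0.37515) + (1/4)(0.21102) + (5/8)(0.19783) = 0.48328.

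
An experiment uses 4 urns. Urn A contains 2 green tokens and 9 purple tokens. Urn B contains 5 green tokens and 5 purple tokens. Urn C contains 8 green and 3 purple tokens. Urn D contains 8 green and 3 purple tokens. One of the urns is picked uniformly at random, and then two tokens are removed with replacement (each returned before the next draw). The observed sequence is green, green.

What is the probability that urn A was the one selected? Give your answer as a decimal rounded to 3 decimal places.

0.025

The likelihood of the observed sequence under each hypothesis: P(data | urn A) = (2/11)(2/11) = 4/121; P(data | urn B) = (5/10)(5/10) = 1/4; P(data | urn C) = (8/11)(8/11) = 64/121; P(data | urn D) = (8/11)(8/11) = 64/121.
The prior-weighted likelihoods are 1/4 · 4/121 = 1/121, 1/4 · 1/4 = 1/16, 1/4 · 64/121 = 16/121, 1/4 · 64/121 = 16/121; these sum to 59/176.
By Bayes' rule, P(urn A | data) = (1/121) / (59/176) = 16/649.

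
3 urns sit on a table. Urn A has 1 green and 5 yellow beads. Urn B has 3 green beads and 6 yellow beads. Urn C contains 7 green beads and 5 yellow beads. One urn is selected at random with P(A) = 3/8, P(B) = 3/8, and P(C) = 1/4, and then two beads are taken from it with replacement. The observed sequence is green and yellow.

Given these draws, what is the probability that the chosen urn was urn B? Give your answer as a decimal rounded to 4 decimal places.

0.4248

For each hypothesis, P(data | H) works out to: P(data | urn A) = (1/6)(5/6) = 5/36; P(data | urn B) = (3/9)(6/9) = 2/9; P(data | urn C) = (7/12)(5/12) = 35/144.
Weighting by the prior gives 3/8 · 5/36 = 5/96, 3/8 · 2/9 = 1/12, 1/4 · 35/144 = 35/576; these sum to 113/576.
Hence P(urn B | data) = (1/12) / (113/576) = 48/113.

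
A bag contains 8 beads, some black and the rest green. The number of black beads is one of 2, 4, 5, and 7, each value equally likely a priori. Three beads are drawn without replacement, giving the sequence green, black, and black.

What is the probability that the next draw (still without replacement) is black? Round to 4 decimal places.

0.6000

Compute the likelihood of the observed sequence for each case: P(data | r = 2) = (6/8)(2/7)(1/6) = 1/28; P(data | r = 4) = (4/8)(4/7)(3/6) = 1/7; P(data | r = 5) = (3/8)(5/7)(4/6) = 5/28; P(data | r = 7) = (1/8)(7/7)(6/6) = 1/8.
Weighting by the prior gives 1/4 · 1/28 = 1/112, 1/4 · 1/7 = 1/28, 1/4 · 5/28 = 5/112, 1/4 · 1/8 = 1/32; summing to 27/224.
Normalising, the posterior is P(r = 2 | data) = 2/27, P(r = 4 | data) = 8/27, P(r = 5 | data) = 10/27, P(r = 7 | data) = 7/27.
Averaging over the posterior, P(black next | data) = (0)(2/27) + (2/5)(8/27) + (3/5)(10/27) + (1)(7/27) = 3/5.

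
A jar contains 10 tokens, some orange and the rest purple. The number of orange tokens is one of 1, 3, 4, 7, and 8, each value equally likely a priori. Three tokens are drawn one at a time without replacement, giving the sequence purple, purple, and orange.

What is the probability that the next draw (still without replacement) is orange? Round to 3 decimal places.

Compute the likelihood of the observed sequence for each case: P(data | r = 1) = (9/10)(8/9)(1/8) = 1/10; P(data | r = 3) = (7/10)(6/9)(3/8) = 7/40; P(data | r = 4) = (6/10)(5/9)(4/8) = 1/6; P(data | r = 7) = (3/10)(2/9)(7/8) = 7/120; P(data | r = 8) = (2/10)(1/9)(8/8) = 1/45.
Weighting by the prior gives 1/5 · 1/10 = 1/50, 1/5 · 7/40 = 7/200, 1/5 · 1/6 = 1/30, 1/5 · 7/120 = 7/600, 1/5 · 1/45 = 1/225; with total 47/450.
Normalising, the posterior is P(r = 1 | data) = 9/47, P(r = 3 | data) = 63/188, P(r = 4 | data) = 15/47, P(r = 7 | data) = 21/188, P(r = 8 | data) = 2/47.
The predictive probability is P(orange next | data) = (0)(9/47) + (2/7)(63/188) + (3/7)(15/47) + (6/7)(21/188) + (1)(2/47) = 122/329.

0.371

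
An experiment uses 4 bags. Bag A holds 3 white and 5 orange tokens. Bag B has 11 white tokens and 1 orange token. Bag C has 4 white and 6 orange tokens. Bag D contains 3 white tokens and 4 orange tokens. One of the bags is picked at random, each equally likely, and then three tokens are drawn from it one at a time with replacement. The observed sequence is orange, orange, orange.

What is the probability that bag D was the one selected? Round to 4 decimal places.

0.2883

Compute the likelihood of the observed sequence for each case: P(data | bag A) = (5/8)(5/8)(5/8) = 0.24414; P(data | bag B) = (1/12)(1/12)(1/12) = 0.0005787; P(data | bag C) = (6/10)(6/10)(6/10) = 0.216; P(data | bag D) = (4/7)(4/7)(4/7) = 0.18659.
The prior-weighted likelihoods are 1/4 · 0.24414 = 0.061035, 1/4 · 0.0005787 = 0.00014468, 1/4 · 0.216 = 0.054, 1/4 · 0.18659 = 0.046647; these sum to 0.16183.
Hence P(bag D | data) = (0.046647) / (0.16183) = 0.28825.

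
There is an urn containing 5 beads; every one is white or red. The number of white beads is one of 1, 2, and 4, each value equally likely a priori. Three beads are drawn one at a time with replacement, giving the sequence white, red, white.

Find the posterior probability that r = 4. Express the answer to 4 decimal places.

0.5000

For each hypothesis, P(data | H) works out to: P(data | r = 1) = (1/5)(4/5)(1/5) = 4/125; P(data | r = 2) = (2/5)(3/5)(2/5) = 12/125; P(data | r = 4) = (4/5)(1/5)(4/5) = 16/125.
Weighting by the prior gives 1/3 · 4/125 = 4/375, 1/3 · 12/125 = 4/125, 1/3 · 16/125 = 16/375; summing to 32/375.
Therefore the posterior P(r = 4 | data) = (16/375) / (32/375) = 1/2.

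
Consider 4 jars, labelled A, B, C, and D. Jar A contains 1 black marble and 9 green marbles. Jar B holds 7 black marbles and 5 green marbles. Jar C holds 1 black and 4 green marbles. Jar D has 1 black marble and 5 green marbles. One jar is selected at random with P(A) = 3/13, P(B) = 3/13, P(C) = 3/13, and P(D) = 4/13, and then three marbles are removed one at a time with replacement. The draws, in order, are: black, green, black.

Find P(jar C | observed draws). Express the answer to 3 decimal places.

0.150

For each hypothesis, P(data | H) works out to: P(data | jar A) = (1/10)(9/10)(1/10) = 0.009; P(data | jar B) = (7/12)(5/12)(7/12) = 0.14178; P(data | jar C) = (1/5)(4/5)(1/5) = 0.032; P(data | jar D) = (1/6)(5/6)(1/6) = 0.023148.
The prior-weighted likelihoods are 3/13 · 0.009 = 0.0020769, 3/13 · 0.14178 = 0.032719, 3/13 · 0.032 = 0.0073846, 4/13 · 0.023148 = 0.0071225; these sum to 0.049303.
Therefore the posterior P(jar C | data) = (0.0073846) / (0.049303) = 0.14978.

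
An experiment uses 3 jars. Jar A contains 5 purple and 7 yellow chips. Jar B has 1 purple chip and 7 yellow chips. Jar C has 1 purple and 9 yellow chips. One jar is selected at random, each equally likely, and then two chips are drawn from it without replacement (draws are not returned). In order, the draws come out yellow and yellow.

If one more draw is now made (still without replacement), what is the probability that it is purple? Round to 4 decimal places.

Compute the likelihood of the observed sequence for each case: P(data | jar A) = (7/12)(6/11) = 7/22; P(data | jar B) = (7/8)(6/7) = 3/4; P(data | jar C) = (9/10)(8/9) = 4/5.
The prior-weighted likelihoods are 1/3 · 7/22 = 7/66, 1/3 · 3/4 = 1/4, 1/3 · 4/5 = 4/15; these sum to 137/220.
Normalising, the posterior is P(jar A | data) = 70/411, P(jar B | data) = 55/137, P(jar C | data) = 176/411.
Averaging over the posterior, P(purple next | data) = (1/2)(70/411) + (1/6)(55/137) + (1/8)(176/411) = 169/822.

0.2056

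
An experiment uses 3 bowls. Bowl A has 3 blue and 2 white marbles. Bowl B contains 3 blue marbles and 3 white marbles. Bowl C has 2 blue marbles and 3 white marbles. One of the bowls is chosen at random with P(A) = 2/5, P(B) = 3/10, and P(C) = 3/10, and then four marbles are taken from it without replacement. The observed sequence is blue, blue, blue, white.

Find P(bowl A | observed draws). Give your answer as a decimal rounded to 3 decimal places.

0.727

Under each hypothesis, the probability of the observed sequence is: P(data | bowl A) = (3/5)(2/4)(1/3)(2/2) = 1/10; P(data | bowl B) = (3/6)(2/5)(1/4)(3/3) = 1/20; P(data | bowl C) = (2/5)(1/4)(0/3) = 0.
Weighting by the prior gives 2/5 · 1/10 = 1/25, 3/10 · 1/20 = 3/200, 3/10 · 0 = 0; with total 11/200.
So P(bowl A | data) = (1/25) / (11/200) = 8/11.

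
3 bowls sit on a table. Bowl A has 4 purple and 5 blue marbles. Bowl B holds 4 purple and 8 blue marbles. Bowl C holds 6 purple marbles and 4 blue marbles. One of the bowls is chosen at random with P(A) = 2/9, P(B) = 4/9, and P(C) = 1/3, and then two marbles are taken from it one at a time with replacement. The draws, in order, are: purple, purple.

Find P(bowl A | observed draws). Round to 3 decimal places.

Under each hypothesis, the probability of the observed sequence is: P(data | bowl A) = (4/9)(4/9) = 0.19753; P(data | bowl B) = (4/12)(4/12) = 0.11111; P(data | bowl C) = (6/10)(6/10) = 0.36.
Weighting by the prior gives 2/9 · 0.19753 = 0.043896, 4/9 · 0.11111 = 0.049383, 1/3 · 0.36 = 0.12; with total 0.21328.
So P(bowl A | data) = (0.043896) / (0.21328) = 0.20581.

0.206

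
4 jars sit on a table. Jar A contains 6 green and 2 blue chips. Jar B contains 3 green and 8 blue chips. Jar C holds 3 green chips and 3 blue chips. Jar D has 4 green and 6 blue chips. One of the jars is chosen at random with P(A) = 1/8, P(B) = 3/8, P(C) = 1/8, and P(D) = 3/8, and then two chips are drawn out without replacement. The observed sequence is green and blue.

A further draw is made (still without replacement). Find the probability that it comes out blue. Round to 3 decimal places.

For each hypothesis, P(data | H) works out to: P(data | jar A) = (6/8)(2/7) = 0.21429; P(data | jar B) = (3/11)(8/10) = 0.21818; P(data | jar C) = (3/6)(3/5) = 0.3; P(data | jar D) = (4/10)(6/9) = 0.26667.
Weighting by the prior gives 1/8 · 0.21429 = 0.026786, 3/8 · 0.21818 = 0.081818, 1/8 · 0.3 = 0.0375, 3/8 · 0.26667 = 0.1; with total 0.2461.
Normalising, the posterior is P(jar A | data) = 0.10884, P(jar B | data) = 0.33245, P(jar C | data) = 0.15237, P(jar D | data) = 0.40633.
The predictive probability is P(blue next | data) = (1/6)(0.10884) + (7/9)(0.33245) + (1/2)(0.15237) + (5/8)(0.40633) = 0.60686.

0.607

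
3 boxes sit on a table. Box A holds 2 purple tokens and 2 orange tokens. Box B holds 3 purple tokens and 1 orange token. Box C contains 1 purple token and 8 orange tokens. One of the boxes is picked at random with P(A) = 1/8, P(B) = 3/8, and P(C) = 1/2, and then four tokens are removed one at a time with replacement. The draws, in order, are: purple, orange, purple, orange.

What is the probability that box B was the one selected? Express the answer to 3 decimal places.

0.510

Compute the likelihood of the observed sequence for each case: P(data | box A) = (2/4)(2/4)(2/4)(2/4) = 0.0625; P(data | box B) = (3/4)(1/4)(3/4)(1/4) = 0.035156; P(data | box C) = (1/9)(8/9)(1/9)(8/9) = 0.0097546.
Weighting by the prior gives 1/8 · 0.0625 = 0.0078125, 3/8 · 0.035156 = 0.013184, 1/2 · 0.0097546 = 0.0048773; these sum to 0.025873.
Therefore the posterior P(box B | data) = (0.013184) / (0.025873) = 0.50954.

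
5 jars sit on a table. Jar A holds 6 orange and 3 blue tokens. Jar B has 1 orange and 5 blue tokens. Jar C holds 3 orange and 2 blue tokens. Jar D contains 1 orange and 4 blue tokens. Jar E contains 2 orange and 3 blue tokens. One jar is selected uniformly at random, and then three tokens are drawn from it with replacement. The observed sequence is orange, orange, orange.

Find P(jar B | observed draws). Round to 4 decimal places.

0.0079

The likelihood of the observed sequence under each hypothesis: P(data | jar A) = (6/9)(6/9)(6/9) = 0.2963; P(data | jar B) = (1/6)(1/6)(1/6) = 0.0046296; P(data | jar C) = (3/5)(3/5)(3/5) = 0.216; P(data | jar D) = (1/5)(1/5)(1/5) = 0.008; P(data | jar E) = (2/5)(2/5)(2/5) = 0.064.
Weighting by the prior gives 1/5 · 0.2963 = 0.059259, 1/5 · 0.0046296 = 0.00092593, 1/5 · 0.216 = 0.0432, 1/5 · 0.008 = 0.0016, 1/5 · 0.064 = 0.0128; with total 0.11779.
Hence P(jar B | data) = (0.00092593) / (0.11779) = 0.0078611.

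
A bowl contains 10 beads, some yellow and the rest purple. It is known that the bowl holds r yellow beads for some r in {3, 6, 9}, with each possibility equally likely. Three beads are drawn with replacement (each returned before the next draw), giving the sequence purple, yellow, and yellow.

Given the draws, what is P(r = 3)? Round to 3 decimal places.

Compute the likelihood of the observed sequence for each case: P(data | r = 3) = (7/10)(3/10)(3/10) = 63/1000; P(data | r = 6) = (4/10)(6/10)(6/10) = 18/125; P(data | r = 9) = (1/10)(9/10)(9/10) = 81/1000.
Weighting by the prior gives 1/3 · 63/1000 = 21/1000, 1/3 · 18/125 = 6/125, 1/3 · 81/1000 = 27/1000; with total 12/125.
Hence P(r = 3 | data) = (21/1000) / (12/125) = 7/32.

0.219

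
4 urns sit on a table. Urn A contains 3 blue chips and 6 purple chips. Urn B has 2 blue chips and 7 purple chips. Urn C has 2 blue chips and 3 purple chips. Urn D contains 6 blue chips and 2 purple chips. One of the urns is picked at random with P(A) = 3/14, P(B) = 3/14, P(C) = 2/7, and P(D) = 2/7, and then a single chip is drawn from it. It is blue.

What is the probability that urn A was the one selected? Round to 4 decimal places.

0.1596

The likelihood of this draw under each hypothesis: P(data | urn A) = (3/9) = 1/3; P(data | urn B) = (2/9) = 2/9; P(data | urn C) = (2/5) = 2/5; P(data | urn D) = (6/8) = 3/4.
Weighting by the prior gives 3/14 · 1/3 = 1/14, 3/14 · 2/9 = 1/21, 2/7 · 2/5 = 4/35, 2/7 · 3/4 = 3/14; with total 47/105.
Hence P(urn A | data) = (1/14) / (47/105) = 15/94.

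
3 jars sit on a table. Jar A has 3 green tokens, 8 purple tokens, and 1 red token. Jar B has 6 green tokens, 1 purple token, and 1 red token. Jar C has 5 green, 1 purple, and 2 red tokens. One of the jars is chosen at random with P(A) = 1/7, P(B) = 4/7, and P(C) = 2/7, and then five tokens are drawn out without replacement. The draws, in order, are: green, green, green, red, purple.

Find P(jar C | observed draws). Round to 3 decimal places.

0.332

For each hypothesis, P(data | H) works out to: P(data | jar A) = (3/12)(2/11)(1/10)(1/9)(8/8) = 0.00050505; P(data | jar B) = (6/8)(5/7)(4/6)(1/5)(1/4) = 0.017857; P(data | jar C) = (5/8)(4/7)(3/6)(2/5)(1/4) = 0.017857.
Weighting by the prior gives 1/7 · 0.00050505 = 7.215e-05, 4/7 · 0.017857 = 0.010204, 2/7 · 0.017857 = 0.005102; summing to 0.015378.
Therefore the posterior P(jar C | data) = (0.005102) / (0.015378) = 0.33177.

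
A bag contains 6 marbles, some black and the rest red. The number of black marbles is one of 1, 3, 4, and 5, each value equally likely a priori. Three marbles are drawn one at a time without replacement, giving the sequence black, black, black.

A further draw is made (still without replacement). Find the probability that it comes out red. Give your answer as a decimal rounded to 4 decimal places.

The likelihood of the observed sequence under each hypothesis: P(data | r = 1) = (1/6)(0/5) = 0; P(data | r = 3) = (3/6)(2/5)(1/4) = 1/20; P(data | r = 4) = (4/6)(3/5)(2/4) = 1/5; P(data | r = 5) = (5/6)(4/5)(3/4) = 1/2.
The prior-weighted likelihoods are 1/4 · 0 = 0, 1/4 · 1/20 = 1/80, 1/4 · 1/5 = 1/20, 1/4 · 1/2 = 1/8; these sum to 3/16.
Dividing through by the total gives posterior P(r = 1 | data) = 0, P(r = 3 | data) = 1/15, P(r = 4 | data) = 4/15, P(r = 5 | data) = 2/3.
Averaging over the posterior, P(red next | data) = (1)(1/15) + (2/3)(4/15) + (1/3)(2/3) = 7/15.

0.4667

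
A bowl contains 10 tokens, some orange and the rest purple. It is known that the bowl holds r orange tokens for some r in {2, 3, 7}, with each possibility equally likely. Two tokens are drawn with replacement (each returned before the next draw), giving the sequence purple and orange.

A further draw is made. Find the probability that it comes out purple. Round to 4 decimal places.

0.5828

The likelihood of the observed sequence under each hypothesis: P(data | r = 2) = (8/10)(2/10) = 4/25; P(data | r = 3) = (7/10)(3/10) = 21/100; P(data | r = 7) = (3/10)(7/10) = 21/100.
Multiplying each by its prior: 1/3 · 4/25 = 4/75, 1/3 · 21/100 = 7/100, 1/3 · 21/100 = 7/100; these sum to 29/150.
Normalising, the posterior is P(r = 2 | data) = 8/29, P(r = 3 | data) = 21/58, P(r = 7 | data) = 21/58.
So P(purple next | data) = Σ P(purple next | H) P(H | data) = (4/5)(8/29) + (7/10)(21/58) + (3/10)(21/58) = 169/290.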